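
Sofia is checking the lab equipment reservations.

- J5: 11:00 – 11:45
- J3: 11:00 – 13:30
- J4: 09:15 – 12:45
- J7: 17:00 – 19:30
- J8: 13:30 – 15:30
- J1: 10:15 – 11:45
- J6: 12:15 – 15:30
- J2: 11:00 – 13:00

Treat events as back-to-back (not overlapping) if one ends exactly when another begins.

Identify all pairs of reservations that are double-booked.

J1 & J2, J1 & J3, J1 & J4, J1 & J5, J2 & J3, J2 & J4, J2 & J5, J2 & J6, J3 & J4, J3 & J5, J3 & J6, J4 & J5, J4 & J6, J6 & J8

Check each pair: they overlap iff neither finishes before the other starts.
Sorted by start: J4, J1, J2, J3, J5, J6, J8, J7.
J1 starts before J4 ends → J4 and J1 overlap.
J2 starts before J4 ends → J4 and J2 overlap.
J3 starts before J4 ends → J4 and J3 overlap.
J5 starts before J4 ends → J4 and J5 overlap.
J6 starts before J4 ends → J4 and J6 overlap.
J8 starts after J4 ends, so J4 has no further overlaps.
J2 starts before J1 ends → J1 and J2 overlap.
J3 starts before J1 ends → J1 and J3 overlap.
J5 starts before J1 ends → J1 and J5 overlap.
J6 starts after J1 ends, so J1 has no further overlaps.
J3 starts before J2 ends → J2 and J3 overlap.
J5 starts before J2 ends → J2 and J5 overlap.
J6 starts before J2 ends → J2 and J6 overlap.
J8 starts after J2 ends, so J2 has no further overlaps.
J5 starts before J3 ends → J3 and J5 overlap.
J6 starts before J3 ends → J3 and J6 overlap.
J8 starts exactly when J3 ends (back-to-back, no overlap), so J3 has no further overlaps.
J6 starts after J5 ends, so J5 has no further overlaps.
J8 starts before J6 ends → J6 and J8 overlap.
J7 starts after J6 ends.
J7 starts after J8 ends.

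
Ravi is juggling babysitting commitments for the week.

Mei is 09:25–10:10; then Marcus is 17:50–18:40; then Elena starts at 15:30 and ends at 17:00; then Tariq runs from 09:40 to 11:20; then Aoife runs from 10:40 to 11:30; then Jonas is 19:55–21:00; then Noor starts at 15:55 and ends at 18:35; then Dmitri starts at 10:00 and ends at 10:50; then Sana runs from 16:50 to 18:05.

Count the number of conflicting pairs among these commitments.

10

Sorted by start: Mei, Tariq, Dmitri, Aoife, Elena, Noor, Sana, Marcus, Jonas.
Tariq starts before Mei ends → Mei and Tariq overlap.
Dmitri starts before Mei ends → Mei and Dmitri overlap.
Aoife starts after Mei ends; Mei is clear from here.
Dmitri starts before Tariq ends → Tariq and Dmitri overlap.
Aoife starts before Tariq ends → Tariq and Aoife overlap.
Elena starts after Tariq ends; Tariq is clear from here.
Aoife starts before Dmitri ends → Dmitri and Aoife overlap.
Elena starts after Dmitri ends; Dmitri is clear from here.
Elena starts after Aoife ends; Aoife is clear from here.
Noor starts before Elena ends → Elena and Noor overlap.
Sana starts before Elena ends → Elena and Sana overlap.
Marcus starts after Elena ends; Elena is clear from here.
Sana starts before Noor ends → Noor and Sana overlap.
Marcus starts before Noor ends → Noor and Marcus overlap.
Jonas starts after Noor ends.
Marcus starts before Sana ends → Sana and Marcus overlap.
Jonas starts after Sana ends.
Jonas starts after Marcus ends.
Overlapping pairs: Aoife & Dmitri, Aoife & Tariq, Dmitri & Mei, Dmitri & Tariq, Elena & Noor, Elena & Sana, Marcus & Noor, Marcus & Sana, Mei & Tariq, Noor & Sana — 10 in total.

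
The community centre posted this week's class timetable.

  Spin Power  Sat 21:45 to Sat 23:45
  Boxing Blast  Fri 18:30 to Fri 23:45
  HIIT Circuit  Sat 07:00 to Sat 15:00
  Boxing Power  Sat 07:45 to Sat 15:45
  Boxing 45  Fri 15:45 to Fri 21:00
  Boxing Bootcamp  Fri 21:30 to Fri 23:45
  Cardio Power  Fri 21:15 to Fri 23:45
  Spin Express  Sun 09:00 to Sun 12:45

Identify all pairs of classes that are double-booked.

Boxing 45 & Boxing Blast, Boxing Blast & Boxing Bootcamp, Boxing Blast & Cardio Power, Boxing Bootcamp & Cardio Power, Boxing Power & HIIT Circuit

Two intervals overlap when each starts before the other ends.
Sorted by start: Boxing 45, Boxing Blast, Cardio Power, Boxing Bootcamp, HIIT Circuit, Boxing Power, Spin Power, Spin Express.
Boxing Blast starts before Boxing 45 ends → Boxing 45 and Boxing Blast overlap.
Cardio Power starts after Boxing 45 ends, so Boxing 45 has no further overlaps.
Cardio Power starts before Boxing Blast ends → Boxing Blast and Cardio Power overlap.
Boxing Bootcamp starts before Boxing Blast ends → Boxing Blast and Boxing Bootcamp overlap.
HIIT Circuit starts after Boxing Blast ends, so Boxing Blast has no further overlaps.
Boxing Bootcamp starts before Cardio Power ends → Cardio Power and Boxing Bootcamp overlap.
HIIT Circuit starts after Cardio Power ends, so Cardio Power has no further overlaps.
HIIT Circuit starts after Boxing Bootcamp ends, so Boxing Bootcamp has no further overlaps.
Boxing Power starts before HIIT Circuit ends → HIIT Circuit and Boxing Power overlap.
Spin Power starts after HIIT Circuit ends, so HIIT Circuit has no further overlaps.
Spin Power starts after Boxing Power ends, so Boxing Power has no further overlaps.
Spin Express starts after Spin Power ends.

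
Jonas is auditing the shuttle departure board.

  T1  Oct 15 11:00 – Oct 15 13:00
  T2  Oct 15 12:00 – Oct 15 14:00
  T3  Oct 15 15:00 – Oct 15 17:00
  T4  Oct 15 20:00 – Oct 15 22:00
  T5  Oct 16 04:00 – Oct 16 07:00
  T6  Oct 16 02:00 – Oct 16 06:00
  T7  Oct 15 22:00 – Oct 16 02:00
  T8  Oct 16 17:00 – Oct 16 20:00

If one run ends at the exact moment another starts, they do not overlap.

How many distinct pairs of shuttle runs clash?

Sorted by start: T1, T2, T3, T4, T7, T6, T5, T8.
T2 starts before T1 ends → T1 and T2 overlap.
T3 starts after T1 ends, so nothing later overlaps T1 either.
T3 starts after T2 ends, so nothing later overlaps T2 either.
T4 starts after T3 ends, so nothing later overlaps T3 either.
T7 starts exactly when T4 ends (back-to-back, no overlap), so nothing later overlaps T4 either.
T6 starts exactly when T7 ends (back-to-back, no overlap), so nothing later overlaps T7 either.
T5 starts before T6 ends → T6 and T5 overlap.
T8 starts after T6 ends.
T8 starts after T5 ends.
Overlapping pairs: T1 & T2, T5 & T6 — 2 in total.

2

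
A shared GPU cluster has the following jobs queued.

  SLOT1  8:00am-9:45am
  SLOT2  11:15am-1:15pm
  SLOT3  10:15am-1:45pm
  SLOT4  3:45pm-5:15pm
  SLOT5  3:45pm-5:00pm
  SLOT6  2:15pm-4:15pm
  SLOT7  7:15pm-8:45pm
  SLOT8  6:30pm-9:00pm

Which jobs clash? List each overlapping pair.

Sorted by start: SLOT1, SLOT3, SLOT2, SLOT6, SLOT4, SLOT5, SLOT8, SLOT7.
SLOT3 starts after SLOT1 ends, so nothing later overlaps SLOT1 either.
SLOT2 starts before SLOT3 ends → SLOT3 and SLOT2 overlap.
SLOT6 starts after SLOT3 ends, so nothing later overlaps SLOT3 either.
SLOT6 starts after SLOT2 ends, so nothing later overlaps SLOT2 either.
SLOT4 starts before SLOT6 ends → SLOT6 and SLOT4 overlap.
SLOT5 starts before SLOT6 ends → SLOT6 and SLOT5 overlap.
SLOT8 starts after SLOT6 ends, so nothing later overlaps SLOT6 either.
SLOT5 starts before SLOT4 ends → SLOT4 and SLOT5 overlap.
SLOT8 starts after SLOT4 ends, so nothing later overlaps SLOT4 either.
SLOT8 starts after SLOT5 ends, so nothing later overlaps SLOT5 either.
SLOT7 starts before SLOT8 ends → SLOT8 and SLOT7 overlap.

SLOT2 & SLOT3, SLOT4 & SLOT5, SLOT4 & SLOT6, SLOT5 & SLOT6, SLOT7 & SLOT8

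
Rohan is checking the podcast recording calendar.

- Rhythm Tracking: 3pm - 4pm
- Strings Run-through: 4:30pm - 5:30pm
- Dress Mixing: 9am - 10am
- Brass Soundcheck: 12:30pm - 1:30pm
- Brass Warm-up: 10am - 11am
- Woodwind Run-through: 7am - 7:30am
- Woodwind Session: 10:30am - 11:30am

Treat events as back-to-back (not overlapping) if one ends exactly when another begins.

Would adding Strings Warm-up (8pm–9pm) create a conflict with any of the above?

Woodwind Run-through: ends 7:30am at or before Strings Warm-up starts 8pm → clear.
Dress Mixing: ends 10am at or before Strings Warm-up starts 8pm → clear.
Brass Warm-up: ends 11am at or before Strings Warm-up starts 8pm → clear.
Woodwind Session: ends 11:30am at or before Strings Warm-up starts 8pm → clear.
Brass Soundcheck: ends 1:30pm at or before Strings Warm-up starts 8pm → clear.
Rhythm Tracking: ends 4pm at or before Strings Warm-up starts 8pm → clear.
Strings Run-through: ends 5:30pm at or before Strings Warm-up starts 8pm → clear.

No — it doesn't clash with anything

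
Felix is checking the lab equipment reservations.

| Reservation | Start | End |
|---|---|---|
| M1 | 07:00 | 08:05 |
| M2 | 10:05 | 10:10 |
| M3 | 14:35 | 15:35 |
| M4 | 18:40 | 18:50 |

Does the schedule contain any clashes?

Two intervals overlap when each starts before the other ends.
Sorted by start: M1, M2, M3, M4.
M2 starts after M1 ends, so nothing later overlaps M1 either.
M3 starts after M2 ends, so nothing later overlaps M2 either.
M4 starts after M3 ends.
Every pair is clear; the schedule has no overlaps.

No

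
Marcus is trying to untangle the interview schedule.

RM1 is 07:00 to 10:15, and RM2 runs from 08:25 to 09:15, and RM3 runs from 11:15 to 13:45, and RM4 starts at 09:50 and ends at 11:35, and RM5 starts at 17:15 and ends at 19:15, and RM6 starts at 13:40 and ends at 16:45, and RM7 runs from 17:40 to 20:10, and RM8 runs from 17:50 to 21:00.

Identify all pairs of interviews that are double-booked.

RM1 & RM2, RM1 & RM4, RM3 & RM4, RM3 & RM6, RM5 & RM7, RM5 & RM8, RM7 & RM8

Sorted by start: RM1, RM2, RM4, RM3, RM6, RM5, RM7, RM8.
RM2 starts before RM1 ends → RM1 and RM2 overlap.
RM4 starts before RM1 ends → RM1 and RM4 overlap.
RM3 starts after RM1 ends, so nothing later overlaps RM1 either.
RM4 starts after RM2 ends, so nothing later overlaps RM2 either.
RM3 starts before RM4 ends → RM4 and RM3 overlap.
RM6 starts after RM4 ends, so nothing later overlaps RM4 either.
RM6 starts before RM3 ends → RM3 and RM6 overlap.
RM5 starts after RM3 ends, so nothing later overlaps RM3 either.
RM5 starts after RM6 ends, so nothing later overlaps RM6 either.
RM7 starts before RM5 ends → RM5 and RM7 overlap.
RM8 starts before RM5 ends → RM5 and RM8 overlap.
RM8 starts before RM7 ends → RM7 and RM8 overlap.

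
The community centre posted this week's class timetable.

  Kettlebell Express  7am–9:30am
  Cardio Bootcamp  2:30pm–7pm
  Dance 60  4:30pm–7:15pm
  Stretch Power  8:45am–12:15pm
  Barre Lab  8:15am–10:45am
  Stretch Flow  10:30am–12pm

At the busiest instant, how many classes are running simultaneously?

3

Sweep the timeline, counting +1 at each start and −1 at each end (ends before starts at a tie):
7am start Kettlebell Express → 1
8:15am start Barre Lab → 2
8:45am start Stretch Power → 3
9:30am end Kettlebell Express → 2
10:30am start Stretch Flow → 3
10:45am end Barre Lab → 2
12pm end Stretch Flow → 1
12:15pm end Stretch Power → 0
2:30pm start Cardio Bootcamp → 1
4:30pm start Dance 60 → 2
7pm end Cardio Bootcamp → 1
7:15pm end Dance 60 → 0
Peak is 3, at 8:45am (Barre Lab, Kettlebell Express, Stretch Power).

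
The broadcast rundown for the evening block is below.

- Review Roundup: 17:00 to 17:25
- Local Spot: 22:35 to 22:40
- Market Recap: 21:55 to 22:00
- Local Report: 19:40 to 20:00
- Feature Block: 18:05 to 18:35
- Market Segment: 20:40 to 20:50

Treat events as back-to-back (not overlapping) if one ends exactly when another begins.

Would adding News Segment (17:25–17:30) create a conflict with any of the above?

No — it doesn't clash with anything

Review Roundup: ends 17:25 at or before News Segment starts 17:25 → clear.
Feature Block: starts 18:05 at or after News Segment ends 17:30 → clear.
Local Report: starts 19:40 at or after News Segment ends 17:30 → clear.
Market Segment: starts 20:40 at or after News Segment ends 17:30 → clear.
Market Recap: starts 21:55 at or after News Segment ends 17:30 → clear.
Local Spot: starts 22:35 at or after News Segment ends 17:30 → clear.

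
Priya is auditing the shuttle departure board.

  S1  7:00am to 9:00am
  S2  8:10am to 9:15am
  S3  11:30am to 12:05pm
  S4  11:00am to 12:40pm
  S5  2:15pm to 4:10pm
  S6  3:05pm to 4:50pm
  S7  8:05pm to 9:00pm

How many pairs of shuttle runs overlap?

Two intervals overlap when each starts before the other ends.
Sorted by start: S1, S2, S4, S3, S5, S6, S7.
S2 starts before S1 ends → S1 and S2 overlap.
S4 starts after S1 ends — done with S1.
S4 starts after S2 ends — done with S2.
S3 starts before S4 ends → S4 and S3 overlap.
S5 starts after S4 ends — done with S4.
S5 starts after S3 ends — done with S3.
S6 starts before S5 ends → S5 and S6 overlap.
S7 starts after S5 ends.
S7 starts after S6 ends.
Overlapping pairs: S1 & S2, S3 & S4, S5 & S6 — 3 in total.

3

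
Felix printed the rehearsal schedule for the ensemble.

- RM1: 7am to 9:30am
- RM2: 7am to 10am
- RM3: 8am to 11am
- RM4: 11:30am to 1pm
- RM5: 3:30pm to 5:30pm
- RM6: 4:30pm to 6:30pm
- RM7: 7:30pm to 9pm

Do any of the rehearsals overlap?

Yes

Sorted by start: RM1, RM2, RM3, RM4, RM5, RM6, RM7.
RM2 starts before RM1 ends → RM1 and RM2 overlap.
That's a conflict, so the schedule is not conflict-free.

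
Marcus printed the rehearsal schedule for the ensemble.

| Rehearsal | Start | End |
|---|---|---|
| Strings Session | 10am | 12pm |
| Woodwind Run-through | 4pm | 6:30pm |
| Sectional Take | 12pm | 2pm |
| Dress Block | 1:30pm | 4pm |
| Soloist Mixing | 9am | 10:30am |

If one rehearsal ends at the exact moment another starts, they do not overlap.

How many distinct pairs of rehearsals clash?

Two intervals overlap when each starts before the other ends.
Sorted by start: Soloist Mixing, Strings Session, Sectional Take, Dress Block, Woodwind Run-through.
Strings Session starts before Soloist Mixing ends → Soloist Mixing and Strings Session overlap.
Sectional Take starts after Soloist Mixing ends; Soloist Mixing is clear from here.
Sectional Take starts exactly when Strings Session ends (back-to-back, no overlap); Strings Session is clear from here.
Dress Block starts before Sectional Take ends → Sectional Take and Dress Block overlap.
Woodwind Run-through starts after Sectional Take ends.
Woodwind Run-through starts exactly when Dress Block ends (back-to-back, no overlap).
Overlapping pairs: Dress Block & Sectional Take, Soloist Mixing & Strings Session — 2 in total.

2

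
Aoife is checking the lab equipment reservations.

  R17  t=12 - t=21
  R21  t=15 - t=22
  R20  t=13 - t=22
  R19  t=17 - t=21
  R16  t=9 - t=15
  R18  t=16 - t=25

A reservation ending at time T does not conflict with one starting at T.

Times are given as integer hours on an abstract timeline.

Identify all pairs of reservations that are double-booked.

R16 & R17, R16 & R20, R17 & R18, R17 & R19, R17 & R20, R17 & R21, R18 & R19, R18 & R20, R18 & R21, R19 & R20, R19 & R21, R20 & R21

Check each pair: they overlap iff neither finishes before the other starts.
Sorted by start: R16, R17, R20, R21, R18, R19.
R17 starts before R16 ends → R16 and R17 overlap.
R20 starts before R16 ends → R16 and R20 overlap.
R21 starts exactly when R16 ends (back-to-back, no overlap) — done with R16.
R20 starts before R17 ends → R17 and R20 overlap.
R21 starts before R17 ends → R17 and R21 overlap.
R18 starts before R17 ends → R17 and R18 overlap.
R19 starts before R17 ends → R17 and R19 overlap.
R21 starts before R20 ends → R20 and R21 overlap.
R18 starts before R20 ends → R20 and R18 overlap.
R19 starts before R20 ends → R20 and R19 overlap.
R18 starts before R21 ends → R21 and R18 overlap.
R19 starts before R21 ends → R21 and R19 overlap.
R19 starts before R18 ends → R18 and R19 overlap.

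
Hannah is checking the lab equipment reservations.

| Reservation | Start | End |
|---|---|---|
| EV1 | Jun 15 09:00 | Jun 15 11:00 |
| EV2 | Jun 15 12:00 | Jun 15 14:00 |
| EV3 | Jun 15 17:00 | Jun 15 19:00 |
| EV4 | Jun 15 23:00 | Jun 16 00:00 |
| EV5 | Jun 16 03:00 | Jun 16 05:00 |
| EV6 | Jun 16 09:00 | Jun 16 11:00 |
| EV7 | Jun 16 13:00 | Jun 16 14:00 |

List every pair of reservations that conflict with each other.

no conflicts

Sorted by start: EV1, EV2, EV3, EV4, EV5, EV6, EV7.
EV2 starts after EV1 ends; EV1 is clear from here.
EV3 starts after EV2 ends; EV2 is clear from here.
EV4 starts after EV3 ends; EV3 is clear from here.
EV5 starts after EV4 ends; EV4 is clear from here.
EV6 starts after EV5 ends; EV5 is clear from here.
EV7 starts after EV6 ends.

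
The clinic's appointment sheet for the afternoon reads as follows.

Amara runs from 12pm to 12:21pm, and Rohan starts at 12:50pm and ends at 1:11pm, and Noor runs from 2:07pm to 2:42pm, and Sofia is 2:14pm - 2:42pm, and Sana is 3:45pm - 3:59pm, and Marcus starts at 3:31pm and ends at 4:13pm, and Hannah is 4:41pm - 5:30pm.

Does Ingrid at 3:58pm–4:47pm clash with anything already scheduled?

Amara: ends 12:21pm at or before Ingrid starts 3:58pm → clear.
Rohan: ends 1:11pm at or before Ingrid starts 3:58pm → clear.
Noor: ends 2:42pm at or before Ingrid starts 3:58pm → clear.
Sofia: ends 2:42pm at or before Ingrid starts 3:58pm → clear.
Marcus: starts 3:31pm before Ingrid ends 4:47pm, and ends 4:13pm after Ingrid starts 3:58pm → overlap.
Sana: starts 3:45pm before Ingrid ends 4:47pm, and ends 3:59pm after Ingrid starts 3:58pm → overlap.
Hannah: starts 4:41pm before Ingrid ends 4:47pm, and ends 5:30pm after Ingrid starts 3:58pm → overlap.
Ingrid overlaps Sana, Marcus, Hannah.

Yes — it overlaps Hannah, Marcus, Sana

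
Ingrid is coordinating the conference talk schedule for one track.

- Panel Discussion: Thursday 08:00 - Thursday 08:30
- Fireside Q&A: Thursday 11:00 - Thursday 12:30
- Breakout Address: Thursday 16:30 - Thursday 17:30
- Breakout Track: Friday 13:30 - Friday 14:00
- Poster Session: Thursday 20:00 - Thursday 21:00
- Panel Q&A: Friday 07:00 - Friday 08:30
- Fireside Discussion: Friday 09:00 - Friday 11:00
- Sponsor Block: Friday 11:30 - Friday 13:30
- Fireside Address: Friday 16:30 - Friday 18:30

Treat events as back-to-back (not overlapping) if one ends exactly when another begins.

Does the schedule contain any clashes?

No

Check each pair: they overlap iff neither finishes before the other starts.
Sorted by start: Panel Discussion, Fireside Q&A, Breakout Address, Poster Session, Panel Q&A, Fireside Discussion, Sponsor Block, Breakout Track, Fireside Address.
Fireside Q&A starts after Panel Discussion ends; Panel Discussion is clear from here.
Breakout Address starts after Fireside Q&A ends; Fireside Q&A is clear from here.
Poster Session starts after Breakout Address ends; Breakout Address is clear from here.
Panel Q&A starts after Poster Session ends; Poster Session is clear from here.
Fireside Discussion starts after Panel Q&A ends; Panel Q&A is clear from here.
Sponsor Block starts after Fireside Discussion ends; Fireside Discussion is clear from here.
Breakout Track starts exactly when Sponsor Block ends (back-to-back, no overlap); Sponsor Block is clear from here.
Fireside Address starts after Breakout Track ends.
Every pair is clear; the schedule has no overlaps.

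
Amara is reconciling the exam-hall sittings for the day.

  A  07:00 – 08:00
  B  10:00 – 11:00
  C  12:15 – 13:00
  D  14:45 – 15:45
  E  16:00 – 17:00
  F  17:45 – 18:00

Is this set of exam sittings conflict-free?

Sorted by start: A, B, C, D, E, F.
B starts after A ends, so nothing later overlaps A either.
C starts after B ends, so nothing later overlaps B either.
D starts after C ends, so nothing later overlaps C either.
E starts after D ends, so nothing later overlaps D either.
F starts after E ends.
Every pair is clear; the schedule has no overlaps.

Yes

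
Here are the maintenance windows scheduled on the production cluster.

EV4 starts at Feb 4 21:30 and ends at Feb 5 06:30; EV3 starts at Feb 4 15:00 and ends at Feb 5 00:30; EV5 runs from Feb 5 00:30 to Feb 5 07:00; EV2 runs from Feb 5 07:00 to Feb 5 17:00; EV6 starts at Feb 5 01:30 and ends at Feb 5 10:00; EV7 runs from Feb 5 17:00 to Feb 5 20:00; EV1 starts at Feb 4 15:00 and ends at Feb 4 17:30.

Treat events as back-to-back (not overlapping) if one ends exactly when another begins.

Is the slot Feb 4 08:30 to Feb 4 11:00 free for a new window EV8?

Yes — the slot is free

EV1: starts Feb 4 15:00 at or after EV8 ends Feb 4 11:00 → clear.
EV3: starts Feb 4 15:00 at or after EV8 ends Feb 4 11:00 → clear.
EV4: starts Feb 4 21:30 at or after EV8 ends Feb 4 11:00 → clear.
EV5: starts Feb 5 00:30 at or after EV8 ends Feb 4 11:00 → clear.
EV6: starts Feb 5 01:30 at or after EV8 ends Feb 4 11:00 → clear.
EV2: starts Feb 5 07:00 at or after EV8 ends Feb 4 11:00 → clear.
EV7: starts Feb 5 17:00 at or after EV8 ends Feb 4 11:00 → clear.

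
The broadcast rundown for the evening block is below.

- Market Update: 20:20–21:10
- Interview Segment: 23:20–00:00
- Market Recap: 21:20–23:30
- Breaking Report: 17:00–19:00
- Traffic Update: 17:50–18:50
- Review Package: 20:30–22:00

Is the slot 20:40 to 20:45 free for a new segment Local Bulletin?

No — it overlaps Market Update, Review Package

Breaking Report: ends 19:00 at or before Local Bulletin starts 20:40 → clear.
Traffic Update: ends 18:50 at or before Local Bulletin starts 20:40 → clear.
Market Update: starts 20:20 before Local Bulletin ends 20:45, and ends 21:10 after Local Bulletin starts 20:40 → overlap.
Review Package: starts 20:30 before Local Bulletin ends 20:45, and ends 22:00 after Local Bulletin starts 20:40 → overlap.
Market Recap: starts 21:20 at or after Local Bulletin ends 20:45 → clear.
Interview Segment: starts 23:20 at or after Local Bulletin ends 20:45 → clear.
Local Bulletin overlaps Market Update, Review Package.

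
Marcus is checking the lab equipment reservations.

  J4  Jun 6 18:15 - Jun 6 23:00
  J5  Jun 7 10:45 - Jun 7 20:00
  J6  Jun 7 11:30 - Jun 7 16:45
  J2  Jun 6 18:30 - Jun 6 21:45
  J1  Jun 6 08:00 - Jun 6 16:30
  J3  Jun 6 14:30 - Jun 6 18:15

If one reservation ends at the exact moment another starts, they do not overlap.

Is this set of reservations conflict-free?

Two intervals overlap when each starts before the other ends.
Sorted by start: J1, J3, J4, J2, J5, J6.
J3 starts before J1 ends → J1 and J3 overlap.
That's a conflict, so the schedule is not conflict-free.

No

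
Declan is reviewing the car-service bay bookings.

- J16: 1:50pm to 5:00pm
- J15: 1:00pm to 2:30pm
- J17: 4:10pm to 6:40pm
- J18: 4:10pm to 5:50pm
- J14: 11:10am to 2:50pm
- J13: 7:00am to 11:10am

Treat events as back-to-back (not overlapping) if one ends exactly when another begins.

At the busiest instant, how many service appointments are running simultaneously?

3

Sweep the timeline, counting +1 at each start and −1 at each end (ends before starts at a tie):
7:00am start J13 → 1
11:10am end J13 → 0
11:10am start J14 → 1
1:00pm start J15 → 2
1:50pm start J16 → 3
2:30pm end J15 → 2
2:50pm end J14 → 1
4:10pm start J17 → 2
4:10pm start J18 → 3
5:00pm end J16 → 2
5:50pm end J18 → 1
6:40pm end J17 → 0
Peak is 3, at 1:50pm (J14, J15, J16).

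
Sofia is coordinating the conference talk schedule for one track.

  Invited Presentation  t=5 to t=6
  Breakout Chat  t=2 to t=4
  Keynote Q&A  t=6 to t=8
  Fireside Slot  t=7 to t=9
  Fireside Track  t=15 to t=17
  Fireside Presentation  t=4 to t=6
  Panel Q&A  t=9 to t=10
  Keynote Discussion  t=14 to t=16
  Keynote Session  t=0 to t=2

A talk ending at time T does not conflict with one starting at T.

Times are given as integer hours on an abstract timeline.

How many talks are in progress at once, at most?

Walk through starts and ends in time order (an end at T is processed before a start at T):
t=0 start Keynote Session → 1
t=2 end Keynote Session → 0
t=2 start Breakout Chat → 1
t=4 end Breakout Chat → 0
t=4 start Fireside Presentation → 1
t=5 start Invited Presentation → 2
t=6 end Fireside Presentation → 1
t=6 end Invited Presentation → 0
t=6 start Keynote Q&A → 1
t=7 start Fireside Slot → 2
t=8 end Keynote Q&A → 1
t=9 end Fireside Slot → 0
t=9 start Panel Q&A → 1
t=10 end Panel Q&A → 0
t=14 start Keynote Discussion → 1
t=15 start Fireside Track → 2
t=16 end Keynote Discussion → 1
t=17 end Fireside Track → 0
Peak is 2, at t=5 (Fireside Presentation, Invited Presentation).

2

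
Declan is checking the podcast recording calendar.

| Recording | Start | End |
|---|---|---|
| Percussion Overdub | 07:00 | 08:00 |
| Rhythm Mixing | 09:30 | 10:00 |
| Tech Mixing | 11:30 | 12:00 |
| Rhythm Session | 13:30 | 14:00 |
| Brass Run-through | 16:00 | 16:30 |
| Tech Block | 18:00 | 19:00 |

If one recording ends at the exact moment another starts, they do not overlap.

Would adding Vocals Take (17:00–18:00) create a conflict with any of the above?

Percussion Overdub: ends 08:00 at or before Vocals Take starts 17:00 → clear.
Rhythm Mixing: ends 10:00 at or before Vocals Take starts 17:00 → clear.
Tech Mixing: ends 12:00 at or before Vocals Take starts 17:00 → clear.
Rhythm Session: ends 14:00 at or before Vocals Take starts 17:00 → clear.
Brass Run-through: ends 16:30 at or before Vocals Take starts 17:00 → clear.
Tech Block: starts 18:00 at or after Vocals Take ends 18:00 → clear.

No — it doesn't clash with anything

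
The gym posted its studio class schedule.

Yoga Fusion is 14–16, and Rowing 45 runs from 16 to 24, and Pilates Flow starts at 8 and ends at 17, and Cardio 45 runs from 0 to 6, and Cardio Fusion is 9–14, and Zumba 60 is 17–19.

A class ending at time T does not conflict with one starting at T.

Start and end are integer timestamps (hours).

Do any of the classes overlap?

Yes

Check each pair: they overlap iff neither finishes before the other starts.
Sorted by start: Cardio 45, Pilates Flow, Cardio Fusion, Yoga Fusion, Rowing 45, Zumba 60.
Pilates Flow starts after Cardio 45 ends — done with Cardio 45.
Cardio Fusion starts before Pilates Flow ends → Pilates Flow and Cardio Fusion overlap.
That's a conflict, so the schedule is not conflict-free.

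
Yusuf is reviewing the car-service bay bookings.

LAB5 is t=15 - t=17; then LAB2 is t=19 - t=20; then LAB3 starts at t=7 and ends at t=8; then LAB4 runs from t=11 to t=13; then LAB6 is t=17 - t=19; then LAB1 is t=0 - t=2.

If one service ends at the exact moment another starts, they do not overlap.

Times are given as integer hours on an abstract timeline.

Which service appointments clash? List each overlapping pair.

Check each pair: they overlap iff neither finishes before the other starts.
Sorted by start: LAB1, LAB3, LAB4, LAB5, LAB6, LAB2.
LAB3 starts after LAB1 ends, so LAB1 has no further overlaps.
LAB4 starts after LAB3 ends, so LAB3 has no further overlaps.
LAB5 starts after LAB4 ends, so LAB4 has no further overlaps.
LAB6 starts exactly when LAB5 ends (back-to-back, no overlap), so LAB5 has no further overlaps.
LAB2 starts exactly when LAB6 ends (back-to-back, no overlap).

no conflicts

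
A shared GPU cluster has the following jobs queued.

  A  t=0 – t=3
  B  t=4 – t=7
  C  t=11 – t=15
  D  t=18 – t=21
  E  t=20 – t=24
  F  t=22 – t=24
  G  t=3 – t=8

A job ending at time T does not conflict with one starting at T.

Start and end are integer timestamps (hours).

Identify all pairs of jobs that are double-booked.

B & G, D & E, E & F

Sorted by start: A, G, B, C, D, E, F.
G starts exactly when A ends (back-to-back, no overlap); A is clear from here.
B starts before G ends → G and B overlap.
C starts after G ends; G is clear from here.
C starts after B ends; B is clear from here.
D starts after C ends; C is clear from here.
E starts before D ends → D and E overlap.
F starts after D ends.
F starts before E ends → E and F overlap.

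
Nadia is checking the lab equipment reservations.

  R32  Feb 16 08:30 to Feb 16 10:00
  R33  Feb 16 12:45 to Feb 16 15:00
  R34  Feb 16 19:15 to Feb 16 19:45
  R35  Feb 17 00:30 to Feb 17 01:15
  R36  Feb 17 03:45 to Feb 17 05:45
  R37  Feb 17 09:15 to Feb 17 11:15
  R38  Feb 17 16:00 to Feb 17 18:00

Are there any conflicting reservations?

Sorted by start: R32, R33, R34, R35, R36, R37, R38.
R33 starts after R32 ends, so nothing later overlaps R32 either.
R34 starts after R33 ends, so nothing later overlaps R33 either.
R35 starts after R34 ends, so nothing later overlaps R34 either.
R36 starts after R35 ends, so nothing later overlaps R35 either.
R37 starts after R36 ends, so nothing later overlaps R36 either.
R38 starts after R37 ends.
Every pair is clear; the schedule has no overlaps.

No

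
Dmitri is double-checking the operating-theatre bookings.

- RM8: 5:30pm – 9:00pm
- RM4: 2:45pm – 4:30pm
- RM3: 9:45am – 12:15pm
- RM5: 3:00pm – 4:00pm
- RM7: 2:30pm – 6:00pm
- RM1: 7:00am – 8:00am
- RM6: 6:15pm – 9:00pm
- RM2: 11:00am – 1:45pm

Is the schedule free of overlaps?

No

Sorted by start: RM1, RM3, RM2, RM7, RM4, RM5, RM8, RM6.
RM3 starts after RM1 ends — done with RM1.
RM2 starts before RM3 ends → RM3 and RM2 overlap.
That's a conflict, so the schedule is not conflict-free.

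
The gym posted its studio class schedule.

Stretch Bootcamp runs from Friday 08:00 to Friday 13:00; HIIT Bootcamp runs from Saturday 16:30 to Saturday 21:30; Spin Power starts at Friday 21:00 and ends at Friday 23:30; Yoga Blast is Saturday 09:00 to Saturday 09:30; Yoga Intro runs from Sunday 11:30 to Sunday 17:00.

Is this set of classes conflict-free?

Yes

Sorted by start: Stretch Bootcamp, Spin Power, Yoga Blast, HIIT Bootcamp, Yoga Intro.
Spin Power starts after Stretch Bootcamp ends, so nothing later overlaps Stretch Bootcamp either.
Yoga Blast starts after Spin Power ends, so nothing later overlaps Spin Power either.
HIIT Bootcamp starts after Yoga Blast ends, so nothing later overlaps Yoga Blast either.
Yoga Intro starts after HIIT Bootcamp ends.
Every pair is clear; the schedule has no overlaps.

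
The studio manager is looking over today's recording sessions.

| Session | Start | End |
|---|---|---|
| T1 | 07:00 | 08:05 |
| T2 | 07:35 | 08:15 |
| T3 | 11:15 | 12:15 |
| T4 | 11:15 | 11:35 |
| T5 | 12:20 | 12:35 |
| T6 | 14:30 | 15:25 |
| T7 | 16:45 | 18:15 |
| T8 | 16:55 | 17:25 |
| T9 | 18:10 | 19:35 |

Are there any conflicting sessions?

Sorted by start: T1, T2, T3, T4, T5, T6, T7, T8, T9.
T2 starts before T1 ends → T1 and T2 overlap.
That's a conflict, so the schedule is not conflict-free.

Yes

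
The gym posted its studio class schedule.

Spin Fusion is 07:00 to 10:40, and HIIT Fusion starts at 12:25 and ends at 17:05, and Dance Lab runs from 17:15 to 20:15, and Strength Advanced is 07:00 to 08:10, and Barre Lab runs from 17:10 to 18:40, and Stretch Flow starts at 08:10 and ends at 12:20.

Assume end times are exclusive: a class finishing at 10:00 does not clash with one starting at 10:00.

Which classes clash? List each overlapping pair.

Check each pair: they overlap iff neither finishes before the other starts.
Sorted by start: Spin Fusion, Strength Advanced, Stretch Flow, HIIT Fusion, Barre Lab, Dance Lab.
Strength Advanced starts before Spin Fusion ends → Spin Fusion and Strength Advanced overlap.
Stretch Flow starts before Spin Fusion ends → Spin Fusion and Stretch Flow overlap.
HIIT Fusion starts after Spin Fusion ends — done with Spin Fusion.
Stretch Flow starts exactly when Strength Advanced ends (back-to-back, no overlap) — done with Strength Advanced.
HIIT Fusion starts after Stretch Flow ends — done with Stretch Flow.
Barre Lab starts after HIIT Fusion ends — done with HIIT Fusion.
Dance Lab starts before Barre Lab ends → Barre Lab and Dance Lab overlap.

Barre Lab & Dance Lab, Spin Fusion & Strength Advanced, Spin Fusion & Stretch Flow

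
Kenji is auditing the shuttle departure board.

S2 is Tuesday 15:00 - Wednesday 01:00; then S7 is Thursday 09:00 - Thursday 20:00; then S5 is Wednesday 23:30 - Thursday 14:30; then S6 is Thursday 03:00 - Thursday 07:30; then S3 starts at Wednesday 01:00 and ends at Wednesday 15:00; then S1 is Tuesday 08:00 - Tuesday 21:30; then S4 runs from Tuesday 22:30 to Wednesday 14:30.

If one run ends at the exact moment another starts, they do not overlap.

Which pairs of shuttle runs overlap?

Sorted by start: S1, S2, S4, S3, S5, S6, S7.
S2 starts before S1 ends → S1 and S2 overlap.
S4 starts after S1 ends; S1 is clear from here.
S4 starts before S2 ends → S2 and S4 overlap.
S3 starts exactly when S2 ends (back-to-back, no overlap); S2 is clear from here.
S3 starts before S4 ends → S4 and S3 overlap.
S5 starts after S4 ends; S4 is clear from here.
S5 starts after S3 ends; S3 is clear from here.
S6 starts before S5 ends → S5 and S6 overlap.
S7 starts before S5 ends → S5 and S7 overlap.
S7 starts after S6 ends.

S1 & S2, S2 & S4, S3 & S4, S5 & S6, S5 & S7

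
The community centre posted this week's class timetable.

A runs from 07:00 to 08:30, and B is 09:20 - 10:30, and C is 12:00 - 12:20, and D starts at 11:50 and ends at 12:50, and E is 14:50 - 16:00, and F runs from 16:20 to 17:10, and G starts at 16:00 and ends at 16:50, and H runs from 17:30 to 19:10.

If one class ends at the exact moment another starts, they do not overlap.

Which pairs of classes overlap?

Sorted by start: A, B, D, C, E, G, F, H.
B starts after A ends, so nothing later overlaps A either.
D starts after B ends, so nothing later overlaps B either.
C starts before D ends → D and C overlap.
E starts after D ends, so nothing later overlaps D either.
E starts after C ends, so nothing later overlaps C either.
G starts exactly when E ends (back-to-back, no overlap), so nothing later overlaps E either.
F starts before G ends → G and F overlap.
H starts after G ends.
H starts after F ends.

C & D, F & G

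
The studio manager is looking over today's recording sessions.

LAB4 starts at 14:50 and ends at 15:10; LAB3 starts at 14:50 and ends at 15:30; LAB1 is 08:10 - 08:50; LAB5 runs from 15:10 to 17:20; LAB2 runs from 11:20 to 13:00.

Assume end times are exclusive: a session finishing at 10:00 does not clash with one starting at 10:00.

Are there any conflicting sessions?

Sorted by start: LAB1, LAB2, LAB3, LAB4, LAB5.
LAB2 starts after LAB1 ends; LAB1 is clear from here.
LAB3 starts after LAB2 ends; LAB2 is clear from here.
LAB4 starts before LAB3 ends → LAB3 and LAB4 overlap.
That's a conflict, so the schedule is not conflict-free.

Yes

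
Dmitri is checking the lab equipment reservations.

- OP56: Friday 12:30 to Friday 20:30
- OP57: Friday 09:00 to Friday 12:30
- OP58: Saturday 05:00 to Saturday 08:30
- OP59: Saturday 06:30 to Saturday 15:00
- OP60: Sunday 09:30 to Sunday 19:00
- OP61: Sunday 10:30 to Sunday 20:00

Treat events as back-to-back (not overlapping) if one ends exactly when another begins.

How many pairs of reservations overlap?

Sorted by start: OP57, OP56, OP58, OP59, OP60, OP61.
OP56 starts exactly when OP57 ends (back-to-back, no overlap); OP57 is clear from here.
OP58 starts after OP56 ends; OP56 is clear from here.
OP59 starts before OP58 ends → OP58 and OP59 overlap.
OP60 starts after OP58 ends; OP58 is clear from here.
OP60 starts after OP59 ends; OP59 is clear from here.
OP61 starts before OP60 ends → OP60 and OP61 overlap.
Overlapping pairs: OP58 & OP59, OP60 & OP61 — 2 in total.

2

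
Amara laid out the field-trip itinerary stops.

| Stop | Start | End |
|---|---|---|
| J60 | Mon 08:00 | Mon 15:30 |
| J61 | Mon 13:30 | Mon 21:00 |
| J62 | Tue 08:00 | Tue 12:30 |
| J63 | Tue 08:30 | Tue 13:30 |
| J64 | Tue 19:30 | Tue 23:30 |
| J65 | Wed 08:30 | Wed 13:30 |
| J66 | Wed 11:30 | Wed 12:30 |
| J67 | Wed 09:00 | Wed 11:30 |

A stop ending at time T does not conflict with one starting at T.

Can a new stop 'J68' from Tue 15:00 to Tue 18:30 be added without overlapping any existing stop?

J60: ends Mon 15:30 at or before J68 starts Tue 15:00 → clear.
J61: ends Mon 21:00 at or before J68 starts Tue 15:00 → clear.
J62: ends Tue 12:30 at or before J68 starts Tue 15:00 → clear.
J63: ends Tue 13:30 at or before J68 starts Tue 15:00 → clear.
J64: starts Tue 19:30 at or after J68 ends Tue 18:30 → clear.
J65: starts Wed 08:30 at or after J68 ends Tue 18:30 → clear.
J67: starts Wed 09:00 at or after J68 ends Tue 18:30 → clear.
J66: starts Wed 11:30 at or after J68 ends Tue 18:30 → clear.

Yes — the slot is free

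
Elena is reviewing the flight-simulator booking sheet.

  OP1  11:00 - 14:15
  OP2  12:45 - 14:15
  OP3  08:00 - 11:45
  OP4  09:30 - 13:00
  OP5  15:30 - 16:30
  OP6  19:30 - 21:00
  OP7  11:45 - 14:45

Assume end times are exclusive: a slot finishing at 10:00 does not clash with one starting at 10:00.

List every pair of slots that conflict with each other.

Check each pair: they overlap iff neither finishes before the other starts.
Sorted by start: OP3, OP4, OP1, OP7, OP2, OP5, OP6.
OP4 starts before OP3 ends → OP3 and OP4 overlap.
OP1 starts before OP3 ends → OP3 and OP1 overlap.
OP7 starts exactly when OP3 ends (back-to-back, no overlap) — done with OP3.
OP1 starts before OP4 ends → OP4 and OP1 overlap.
OP7 starts before OP4 ends → OP4 and OP7 overlap.
OP2 starts before OP4 ends → OP4 and OP2 overlap.
OP5 starts after OP4 ends — done with OP4.
OP7 starts before OP1 ends → OP1 and OP7 overlap.
OP2 starts before OP1 ends → OP1 and OP2 overlap.
OP5 starts after OP1 ends — done with OP1.
OP2 starts before OP7 ends → OP7 and OP2 overlap.
OP5 starts after OP7 ends — done with OP7.
OP5 starts after OP2 ends — done with OP2.
OP6 starts after OP5 ends.

OP1 & OP2, OP1 & OP3, OP1 & OP4, OP1 & OP7, OP2 & OP4, OP2 & OP7, OP3 & OP4, OP4 & OP7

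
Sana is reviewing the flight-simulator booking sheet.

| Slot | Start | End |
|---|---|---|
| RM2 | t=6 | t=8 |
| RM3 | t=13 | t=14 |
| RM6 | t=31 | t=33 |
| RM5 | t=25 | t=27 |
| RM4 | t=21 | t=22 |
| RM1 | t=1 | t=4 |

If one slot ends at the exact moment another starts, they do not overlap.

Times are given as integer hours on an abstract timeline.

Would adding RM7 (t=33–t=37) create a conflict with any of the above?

No — it doesn't clash with anything

RM1: ends t=4 at or before RM7 starts t=33 → clear.
RM2: ends t=8 at or before RM7 starts t=33 → clear.
RM3: ends t=14 at or before RM7 starts t=33 → clear.
RM4: ends t=22 at or before RM7 starts t=33 → clear.
RM5: ends t=27 at or before RM7 starts t=33 → clear.
RM6: ends t=33 at or before RM7 starts t=33 → clear.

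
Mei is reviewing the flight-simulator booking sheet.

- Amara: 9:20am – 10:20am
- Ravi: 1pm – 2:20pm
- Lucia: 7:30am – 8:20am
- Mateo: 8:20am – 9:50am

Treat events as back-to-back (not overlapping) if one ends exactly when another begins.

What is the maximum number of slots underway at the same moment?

2

Sweep the timeline, counting +1 at each start and −1 at each end (ends before starts at a tie):
7:30am start Lucia → 1
8:20am end Lucia → 0
8:20am start Mateo → 1
9:20am start Amara → 2
9:50am end Mateo → 1
10:20am end Amara → 0
1pm start Ravi → 1
2:20pm end Ravi → 0
Peak is 2, at 9:20am (Amara, Mateo).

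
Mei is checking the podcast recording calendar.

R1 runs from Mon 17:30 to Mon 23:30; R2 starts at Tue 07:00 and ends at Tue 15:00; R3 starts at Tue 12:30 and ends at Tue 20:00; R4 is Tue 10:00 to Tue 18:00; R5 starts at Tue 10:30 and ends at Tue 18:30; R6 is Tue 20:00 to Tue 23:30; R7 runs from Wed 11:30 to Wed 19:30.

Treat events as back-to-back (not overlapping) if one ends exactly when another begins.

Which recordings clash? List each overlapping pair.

Sorted by start: R1, R2, R4, R5, R3, R6, R7.
R2 starts after R1 ends; R1 is clear from here.
R4 starts before R2 ends → R2 and R4 overlap.
R5 starts before R2 ends → R2 and R5 overlap.
R3 starts before R2 ends → R2 and R3 overlap.
R6 starts after R2 ends; R2 is clear from here.
R5 starts before R4 ends → R4 and R5 overlap.
R3 starts before R4 ends → R4 and R3 overlap.
R6 starts after R4 ends; R4 is clear from here.
R3 starts before R5 ends → R5 and R3 overlap.
R6 starts after R5 ends; R5 is clear from here.
R6 starts exactly when R3 ends (back-to-back, no overlap); R3 is clear from here.
R7 starts after R6 ends.

R2 & R3, R2 & R4, R2 & R5, R3 & R4, R3 & R5, R4 & R5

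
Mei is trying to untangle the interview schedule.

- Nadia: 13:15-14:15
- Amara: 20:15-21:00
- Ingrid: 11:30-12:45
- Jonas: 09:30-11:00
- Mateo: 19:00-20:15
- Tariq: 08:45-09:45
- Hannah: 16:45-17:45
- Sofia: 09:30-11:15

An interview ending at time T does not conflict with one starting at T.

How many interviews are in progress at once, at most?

Walk through starts and ends in time order (an end at T is processed before a start at T):
08:45 start Tariq → 1
09:30 start Jonas → 2
09:30 start Sofia → 3
09:45 end Tariq → 2
11:00 end Jonas → 1
11:15 end Sofia → 0
11:30 start Ingrid → 1
12:45 end Ingrid → 0
13:15 start Nadia → 1
14:15 end Nadia → 0
16:45 start Hannah → 1
17:45 end Hannah → 0
19:00 start Mateo → 1
20:15 end Mateo → 0
20:15 start Amara → 1
21:00 end Amara → 0
Peak is 3, at 09:30 (Jonas, Sofia, Tariq).

3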